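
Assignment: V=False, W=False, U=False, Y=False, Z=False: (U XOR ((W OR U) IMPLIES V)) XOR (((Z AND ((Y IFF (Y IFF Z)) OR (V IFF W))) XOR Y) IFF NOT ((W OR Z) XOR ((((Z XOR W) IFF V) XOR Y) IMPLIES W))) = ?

W OR U = False OR False = False
(W OR U) IMPLIES V = False IMPLIES False = True
U XOR ((W OR U) IMPLIES V) = False XOR True = True
Y IFF Z = False IFF False = True
Y IFF (Y IFF Z) = False IFF True = False
V IFF W = False IFF False = True
(Y IFF (Y IFF Z)) OR (V IFF W) = False OR True = True
Z AND ((Y IFF (Y IFF Z)) OR (V IFF W)) = False AND True = False
(Z AND ((Y IFF (Y IFF Z)) OR (V IFF W))) XOR Y = False XOR False = False
W OR Z = False OR False = False
Z XOR W = False XOR False = False
(Z XOR W) IFF V = False IFF False = True
((Z XOR W) IFF V) XOR Y = True XOR False = True
(((Z XOR W) IFF V) XOR Y) IMPLIES W = True IMPLIES False = False
(W OR Z) XOR ((((Z XOR W) IFF V) XOR Y) IMPLIES W) = False XOR False = False
NOT ((W OR Z) XOR ((((Z XOR W) IFF V) XOR Y) IMPLIES W)) = NOT False = True
((Z AND ((Y IFF (Y IFF Z)) OR (V IFF W))) XOR Y) IFF NOT ((W OR Z) XOR ((((Z XOR W) IFF V) XOR Y) IMPLIES W)) = False IFF True = False
(U XOR ((W OR U) IMPLIES V)) XOR (((Z AND ((Y IFF (Y IFF Z)) OR (V IFF W))) XOR Y) IFF NOT ((W OR Z) XOR ((((Z XOR W) IFF V) XOR Y) IMPLIES W))) = True XOR False = True

True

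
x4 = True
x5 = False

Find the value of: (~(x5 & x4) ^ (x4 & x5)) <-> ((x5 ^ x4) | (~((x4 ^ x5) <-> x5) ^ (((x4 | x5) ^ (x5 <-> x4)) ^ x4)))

True

x5 & x4 = False & True = False
~(x5 & x4) = ~False = True
x4 & x5 = True & False = False
~(x5 & x4) ^ (x4 & x5) = True ^ False = True
x5 ^ x4 = False ^ True = True
x4 ^ x5 = True ^ False = True
(x4 ^ x5) <-> x5 = True <-> False = False
~((x4 ^ x5) <-> x5) = ~False = True
x4 | x5 = True | False = True
x5 <-> x4 = False <-> True = False
(x4 | x5) ^ (x5 <-> x4) = True ^ False = True
((x4 | x5) ^ (x5 <-> x4)) ^ x4 = True ^ True = False
~((x4 ^ x5) <-> x5) ^ (((x4 | x5) ^ (x5 <-> x4)) ^ x4) = True ^ False = True
(x5 ^ x4) | (~((x4 ^ x5) <-> x5) ^ (((x4 | x5) ^ (x5 <-> x4)) ^ x4)) = True | True = True
(~(x5 & x4) ^ (x4 & x5)) <-> ((x5 ^ x4) | (~((x4 ^ x5) <-> x5) ^ (((x4 | x5) ^ (x5 <-> x4)) ^ x4))) = True <-> True = True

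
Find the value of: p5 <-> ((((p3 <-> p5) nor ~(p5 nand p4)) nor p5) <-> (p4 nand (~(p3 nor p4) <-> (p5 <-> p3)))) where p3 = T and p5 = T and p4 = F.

F

p3 <-> p5 = T <-> T = T
p5 nand p4 = T nand F = T
~(p5 nand p4) = ~T = F
(p3 <-> p5) nor ~(p5 nand p4) = T nor F = F
((p3 <-> p5) nor ~(p5 nand p4)) nor p5 = F nor T = F
p3 nor p4 = T nor F = F
~(p3 nor p4) = ~F = T
p5 <-> p3 = T <-> T = T
~(p3 nor p4) <-> (p5 <-> p3) = T <-> T = T
p4 nand (~(p3 nor p4) <-> (p5 <-> p3)) = F nand T = T
(((p3 <-> p5) nor ~(p5 nand p4)) nor p5) <-> (p4 nand (~(p3 nor p4) <-> (p5 <-> p3))) = F <-> T = F
p5 <-> ((((p3 <-> p5) nor ~(p5 nand p4)) nor p5) <-> (p4 nand (~(p3 nor p4) <-> (p5 <-> p3)))) = T <-> F = F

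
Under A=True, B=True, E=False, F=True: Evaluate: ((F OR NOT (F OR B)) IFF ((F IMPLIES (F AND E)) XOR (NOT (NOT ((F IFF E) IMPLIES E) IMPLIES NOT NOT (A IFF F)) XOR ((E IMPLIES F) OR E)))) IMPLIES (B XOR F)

Substituting A=True, B=True, E=False, F=True:
F OR B = True OR True = True
NOT (F OR B) = NOT True = False
F OR NOT (F OR B) = True OR False = True
F AND E = True AND False = False
F IMPLIES (F AND E) = True IMPLIES False = False
F IFF E = True IFF False = False
(F IFF E) IMPLIES E = False IMPLIES False = True
NOT ((F IFF E) IMPLIES E) = NOT True = False
A IFF F = True IFF True = True
NOT (A IFF F) = NOT True = False
NOT NOT (A IFF F) = NOT False = True
NOT ((F IFF E) IMPLIES E) IMPLIES NOT NOT (A IFF F) = False IMPLIES True = True
NOT (NOT ((F IFF E) IMPLIES E) IMPLIES NOT NOT (A IFF F)) = NOT True = False
E IMPLIES F = False IMPLIES True = True
(E IMPLIES F) OR E = True OR False = True
NOT (NOT ((F IFF E) IMPLIES E) IMPLIES NOT NOT (A IFF F)) XOR ((E IMPLIES F) OR E) = False XOR True = True
(F IMPLIES (F AND E)) XOR (NOT (NOT ((F IFF E) IMPLIES E) IMPLIES NOT NOT (A IFF F)) XOR ((E IMPLIES F) OR E)) = False XOR True = True
(F OR NOT (F OR B)) IFF ((F IMPLIES (F AND E)) XOR (NOT (NOT ((F IFF E) IMPLIES E) IMPLIES NOT NOT (A IFF F)) XOR ((E IMPLIES F) OR E))) = True IFF True = True
B XOR F = True XOR True = False
((F OR NOT (F OR B)) IFF ((F IMPLIES (F AND E)) XOR (NOT (NOT ((F IFF E) IMPLIES E) IMPLIES NOT NOT (A IFF F)) XOR ((E IMPLIES F) OR E)))) IMPLIES (B XOR F) = True IMPLIES False = False

False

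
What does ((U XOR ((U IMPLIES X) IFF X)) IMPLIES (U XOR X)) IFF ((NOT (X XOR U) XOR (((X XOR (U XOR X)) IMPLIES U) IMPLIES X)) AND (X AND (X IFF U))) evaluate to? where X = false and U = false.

false

U IMPLIES X = false IMPLIES false = true
(U IMPLIES X) IFF X = true IFF false = false
U XOR ((U IMPLIES X) IFF X) = false XOR false = false
U XOR X = false XOR false = false
(U XOR ((U IMPLIES X) IFF X)) IMPLIES (U XOR X) = false IMPLIES false = true
X XOR U = false XOR false = false
NOT (X XOR U) = NOT false = true
U XOR X = false XOR false = false
X XOR (U XOR X) = false XOR false = false
(X XOR (U XOR X)) IMPLIES U = false IMPLIES false = true
((X XOR (U XOR X)) IMPLIES U) IMPLIES X = true IMPLIES false = false
NOT (X XOR U) XOR (((X XOR (U XOR X)) IMPLIES U) IMPLIES X) = true XOR false = true
X IFF U = false IFF false = true
X AND (X IFF U) = false AND true = false
(NOT (X XOR U) XOR (((X XOR (U XOR X)) IMPLIES U) IMPLIES X)) AND (X AND (X IFF U)) = true AND false = false
((U XOR ((U IMPLIES X) IFF X)) IMPLIES (U XOR X)) IFF ((NOT (X XOR U) XOR (((X XOR (U XOR X)) IMPLIES U) IMPLIES X)) AND (X AND (X IFF U))) = true IFF false = false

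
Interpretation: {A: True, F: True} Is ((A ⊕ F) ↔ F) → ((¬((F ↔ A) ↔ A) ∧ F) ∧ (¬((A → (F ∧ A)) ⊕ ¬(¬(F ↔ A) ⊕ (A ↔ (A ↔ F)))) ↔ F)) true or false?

True

A ⊕ F = True ⊕ True = False
(A ⊕ F) ↔ F = False ↔ True = False
F ↔ A = True ↔ True = True
(F ↔ A) ↔ A = True ↔ True = True
¬((F ↔ A) ↔ A) = ¬True = False
¬((F ↔ A) ↔ A) ∧ F = False ∧ True = False
F ∧ A = True ∧ True = True
A → (F ∧ A) = True → True = True
F ↔ A = True ↔ True = True
¬(F ↔ A) = ¬True = False
A ↔ F = True ↔ True = True
A ↔ (A ↔ F) = True ↔ True = True
¬(F ↔ A) ⊕ (A ↔ (A ↔ F)) = False ⊕ True = True
¬(¬(F ↔ A) ⊕ (A ↔ (A ↔ F))) = ¬True = False
(A → (F ∧ A)) ⊕ ¬(¬(F ↔ A) ⊕ (A ↔ (A ↔ F))) = True ⊕ False = True
¬((A → (F ∧ A)) ⊕ ¬(¬(F ↔ A) ⊕ (A ↔ (A ↔ F)))) = ¬True = False
¬((A → (F ∧ A)) ⊕ ¬(¬(F ↔ A) ⊕ (A ↔ (A ↔ F)))) ↔ F = False ↔ True = False
(¬((F ↔ A) ↔ A) ∧ F) ∧ (¬((A → (F ∧ A)) ⊕ ¬(¬(F ↔ A) ⊕ (A ↔ (A ↔ F)))) ↔ F) = False ∧ False = False
((A ⊕ F) ↔ F) → ((¬((F ↔ A) ↔ A) ∧ F) ∧ (¬((A → (F ∧ A)) ⊕ ¬(¬(F ↔ A) ⊕ (A ↔ (A ↔ F)))) ↔ F)) = False → False = True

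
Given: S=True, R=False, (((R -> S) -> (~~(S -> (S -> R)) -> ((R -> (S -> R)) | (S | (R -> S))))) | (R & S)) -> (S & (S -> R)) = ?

False

R -> S = False -> True = True
S -> R = True -> False = False
S -> (S -> R) = True -> False = False
~(S -> (S -> R)) = ~False = True
~~(S -> (S -> R)) = ~True = False
S -> R = True -> False = False
R -> (S -> R) = False -> False = True
R -> S = False -> True = True
S | (R -> S) = True | True = True
(R -> (S -> R)) | (S | (R -> S)) = True | True = True
~~(S -> (S -> R)) -> ((R -> (S -> R)) | (S | (R -> S))) = False -> True = True
(R -> S) -> (~~(S -> (S -> R)) -> ((R -> (S -> R)) | (S | (R -> S)))) = True -> True = True
R & S = False & True = False
((R -> S) -> (~~(S -> (S -> R)) -> ((R -> (S -> R)) | (S | (R -> S))))) | (R & S) = True | False = True
S -> R = True -> False = False
S & (S -> R) = True & False = False
(((R -> S) -> (~~(S -> (S -> R)) -> ((R -> (S -> R)) | (S | (R -> S))))) | (R & S)) -> (S & (S -> R)) = True -> False = False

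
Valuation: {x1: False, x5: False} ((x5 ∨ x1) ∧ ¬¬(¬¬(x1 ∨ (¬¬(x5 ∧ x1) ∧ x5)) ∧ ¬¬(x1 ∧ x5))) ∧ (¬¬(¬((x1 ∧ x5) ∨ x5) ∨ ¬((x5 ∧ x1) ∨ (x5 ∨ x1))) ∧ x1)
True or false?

False

x5 ∨ x1 = False ∨ False = False
x5 ∧ x1 = False ∧ False = False
¬(x5 ∧ x1) = ¬False = True
¬¬(x5 ∧ x1) = ¬True = False
¬¬(x5 ∧ x1) ∧ x5 = False ∧ False = False
x1 ∨ (¬¬(x5 ∧ x1) ∧ x5) = False ∨ False = False
¬(x1 ∨ (¬¬(x5 ∧ x1) ∧ x5)) = ¬False = True
¬¬(x1 ∨ (¬¬(x5 ∧ x1) ∧ x5)) = ¬True = False
x1 ∧ x5 = False ∧ False = False
¬(x1 ∧ x5) = ¬False = True
¬¬(x1 ∧ x5) = ¬True = False
¬¬(x1 ∨ (¬¬(x5 ∧ x1) ∧ x5)) ∧ ¬¬(x1 ∧ x5) = False ∧ False = False
¬(¬¬(x1 ∨ (¬¬(x5 ∧ x1) ∧ x5)) ∧ ¬¬(x1 ∧ x5)) = ¬False = True
¬¬(¬¬(x1 ∨ (¬¬(x5 ∧ x1) ∧ x5)) ∧ ¬¬(x1 ∧ x5)) = ¬True = False
(x5 ∨ x1) ∧ ¬¬(¬¬(x1 ∨ (¬¬(x5 ∧ x1) ∧ x5)) ∧ ¬¬(x1 ∧ x5)) = False ∧ False = False
x1 ∧ x5 = False ∧ False = False
(x1 ∧ x5) ∨ x5 = False ∨ False = False
¬((x1 ∧ x5) ∨ x5) = ¬False = True
x5 ∧ x1 = False ∧ False = False
x5 ∨ x1 = False ∨ False = False
(x5 ∧ x1) ∨ (x5 ∨ x1) = False ∨ False = False
¬((x5 ∧ x1) ∨ (x5 ∨ x1)) = ¬False = True
¬((x1 ∧ x5) ∨ x5) ∨ ¬((x5 ∧ x1) ∨ (x5 ∨ x1)) = True ∨ True = True
¬(¬((x1 ∧ x5) ∨ x5) ∨ ¬((x5 ∧ x1) ∨ (x5 ∨ x1))) = ¬True = False
¬¬(¬((x1 ∧ x5) ∨ x5) ∨ ¬((x5 ∧ x1) ∨ (x5 ∨ x1))) = ¬False = True
¬¬(¬((x1 ∧ x5) ∨ x5) ∨ ¬((x5 ∧ x1) ∨ (x5 ∨ x1))) ∧ x1 = True ∧ False = False
((x5 ∨ x1) ∧ ¬¬(¬¬(x1 ∨ (¬¬(x5 ∧ x1) ∧ x5)) ∧ ¬¬(x1 ∧ x5))) ∧ (¬¬(¬((x1 ∧ x5) ∨ x5) ∨ ¬((x5 ∧ x1) ∨ (x5 ∨ x1))) ∧ x1) = False ∧ False = False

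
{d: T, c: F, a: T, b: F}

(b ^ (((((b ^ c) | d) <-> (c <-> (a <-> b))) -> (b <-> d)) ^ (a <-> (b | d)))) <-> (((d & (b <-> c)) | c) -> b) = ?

Substituting d=T, c=F, a=T, b=F:
b ^ c = F ^ F = F
(b ^ c) | d = F | T = T
a <-> b = T <-> F = F
c <-> (a <-> b) = F <-> F = T
((b ^ c) | d) <-> (c <-> (a <-> b)) = T <-> T = T
b <-> d = F <-> T = F
(((b ^ c) | d) <-> (c <-> (a <-> b))) -> (b <-> d) = T -> F = F
b | d = F | T = T
a <-> (b | d) = T <-> T = T
((((b ^ c) | d) <-> (c <-> (a <-> b))) -> (b <-> d)) ^ (a <-> (b | d)) = F ^ T = T
b ^ (((((b ^ c) | d) <-> (c <-> (a <-> b))) -> (b <-> d)) ^ (a <-> (b | d))) = F ^ T = T
b <-> c = F <-> F = T
d & (b <-> c) = T & T = T
(d & (b <-> c)) | c = T | F = T
((d & (b <-> c)) | c) -> b = T -> F = F
(b ^ (((((b ^ c) | d) <-> (c <-> (a <-> b))) -> (b <-> d)) ^ (a <-> (b | d)))) <-> (((d & (b <-> c)) | c) -> b) = T <-> F = F

F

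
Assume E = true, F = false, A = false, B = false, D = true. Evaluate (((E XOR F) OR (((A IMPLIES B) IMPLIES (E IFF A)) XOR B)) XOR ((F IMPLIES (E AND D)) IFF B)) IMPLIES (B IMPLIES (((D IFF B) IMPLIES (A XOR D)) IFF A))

true

E XOR F = true XOR false = true
A IMPLIES B = false IMPLIES false = true
E IFF A = true IFF false = false
(A IMPLIES B) IMPLIES (E IFF A) = true IMPLIES false = false
((A IMPLIES B) IMPLIES (E IFF A)) XOR B = false XOR false = false
(E XOR F) OR (((A IMPLIES B) IMPLIES (E IFF A)) XOR B) = true OR false = true
E AND D = true AND true = true
F IMPLIES (E AND D) = false IMPLIES true = true
(F IMPLIES (E AND D)) IFF B = true IFF false = false
((E XOR F) OR (((A IMPLIES B) IMPLIES (E IFF A)) XOR B)) XOR ((F IMPLIES (E AND D)) IFF B) = true XOR false = true
D IFF B = true IFF false = false
A XOR D = false XOR true = true
(D IFF B) IMPLIES (A XOR D) = false IMPLIES true = true
((D IFF B) IMPLIES (A XOR D)) IFF A = true IFF false = false
B IMPLIES (((D IFF B) IMPLIES (A XOR D)) IFF A) = false IMPLIES false = true
(((E XOR F) OR (((A IMPLIES B) IMPLIES (E IFF A)) XOR B)) XOR ((F IMPLIES (E AND D)) IFF B)) IMPLIES (B IMPLIES (((D IFF B) IMPLIES (A XOR D)) IFF A)) = true IMPLIES true = true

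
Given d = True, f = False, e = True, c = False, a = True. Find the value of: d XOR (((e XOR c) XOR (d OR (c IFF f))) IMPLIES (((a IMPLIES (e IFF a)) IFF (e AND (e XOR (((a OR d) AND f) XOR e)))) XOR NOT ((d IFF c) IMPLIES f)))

e XOR c = True XOR False = True
c IFF f = False IFF False = True
d OR (c IFF f) = True OR True = True
(e XOR c) XOR (d OR (c IFF f)) = True XOR True = False
e IFF a = True IFF True = True
a IMPLIES (e IFF a) = True IMPLIES True = True
a OR d = True OR True = True
(a OR d) AND f = True AND False = False
((a OR d) AND f) XOR e = False XOR True = True
e XOR (((a OR d) AND f) XOR e) = True XOR True = False
e AND (e XOR (((a OR d) AND f) XOR e)) = True AND False = False
(a IMPLIES (e IFF a)) IFF (e AND (e XOR (((a OR d) AND f) XOR e))) = True IFF False = False
d IFF c = True IFF False = False
(d IFF c) IMPLIES f = False IMPLIES False = True
NOT ((d IFF c) IMPLIES f) = NOT True = False
((a IMPLIES (e IFF a)) IFF (e AND (e XOR (((a OR d) AND f) XOR e)))) XOR NOT ((d IFF c) IMPLIES f) = False XOR False = False
((e XOR c) XOR (d OR (c IFF f))) IMPLIES (((a IMPLIES (e IFF a)) IFF (e AND (e XOR (((a OR d) AND f) XOR e)))) XOR NOT ((d IFF c) IMPLIES f)) = False IMPLIES False = True
d XOR (((e XOR c) XOR (d OR (c IFF f))) IMPLIES (((a IMPLIES (e IFF a)) IFF (e AND (e XOR (((a OR d) AND f) XOR e)))) XOR NOT ((d IFF c) IMPLIES f))) = True XOR True = False

False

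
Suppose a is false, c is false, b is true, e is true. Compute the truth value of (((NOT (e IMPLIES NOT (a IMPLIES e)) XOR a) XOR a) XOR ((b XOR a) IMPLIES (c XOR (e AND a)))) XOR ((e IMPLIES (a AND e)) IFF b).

Substituting a=False, c=False, b=True, e=True:
a IMPLIES e = False IMPLIES True = True
NOT (a IMPLIES e) = NOT True = False
e IMPLIES NOT (a IMPLIES e) = True IMPLIES False = False
NOT (e IMPLIES NOT (a IMPLIES e)) = NOT False = True
NOT (e IMPLIES NOT (a IMPLIES e)) XOR a = True XOR False = True
(NOT (e IMPLIES NOT (a IMPLIES e)) XOR a) XOR a = True XOR False = True
b XOR a = True XOR False = True
e AND a = True AND False = False
c XOR (e AND a) = False XOR False = False
(b XOR a) IMPLIES (c XOR (e AND a)) = True IMPLIES False = False
((NOT (e IMPLIES NOT (a IMPLIES e)) XOR a) XOR a) XOR ((b XOR a) IMPLIES (c XOR (e AND a))) = True XOR False = True
a AND e = False AND True = False
e IMPLIES (a AND e) = True IMPLIES False = False
(e IMPLIES (a AND e)) IFF b = False IFF True = False
(((NOT (e IMPLIES NOT (a IMPLIES e)) XOR a) XOR a) XOR ((b XOR a) IMPLIES (c XOR (e AND a)))) XOR ((e IMPLIES (a AND e)) IFF b) = True XOR False = True

True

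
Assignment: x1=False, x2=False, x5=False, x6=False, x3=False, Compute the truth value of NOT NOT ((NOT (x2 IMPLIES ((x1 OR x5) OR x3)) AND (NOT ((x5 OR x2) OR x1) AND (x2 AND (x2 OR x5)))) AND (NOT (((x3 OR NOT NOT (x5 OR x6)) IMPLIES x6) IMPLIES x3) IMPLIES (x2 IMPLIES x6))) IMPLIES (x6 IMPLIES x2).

x1 OR x5 = False OR False = False
(x1 OR x5) OR x3 = False OR False = False
x2 IMPLIES ((x1 OR x5) OR x3) = False IMPLIES False = True
NOT (x2 IMPLIES ((x1 OR x5) OR x3)) = NOT True = False
x5 OR x2 = False OR False = False
(x5 OR x2) OR x1 = False OR False = False
NOT ((x5 OR x2) OR x1) = NOT False = True
x2 OR x5 = False OR False = False
x2 AND (x2 OR x5) = False AND False = False
NOT ((x5 OR x2) OR x1) AND (x2 AND (x2 OR x5)) = True AND False = False
NOT (x2 IMPLIES ((x1 OR x5) OR x3)) AND (NOT ((x5 OR x2) OR x1) AND (x2 AND (x2 OR x5))) = False AND False = False
x5 OR x6 = False OR False = False
NOT (x5 OR x6) = NOT False = True
NOT NOT (x5 OR x6) = NOT True = False
x3 OR NOT NOT (x5 OR x6) = False OR False = False
(x3 OR NOT NOT (x5 OR x6)) IMPLIES x6 = False IMPLIES False = True
((x3 OR NOT NOT (x5 OR x6)) IMPLIES x6) IMPLIES x3 = True IMPLIES False = False
NOT (((x3 OR NOT NOT (x5 OR x6)) IMPLIES x6) IMPLIES x3) = NOT False = True
x2 IMPLIES x6 = False IMPLIES False = True
NOT (((x3 OR NOT NOT (x5 OR x6)) IMPLIES x6) IMPLIES x3) IMPLIES (x2 IMPLIES x6) = True IMPLIES True = True
(NOT (x2 IMPLIES ((x1 OR x5) OR x3)) AND (NOT ((x5 OR x2) OR x1) AND (x2 AND (x2 OR x5)))) AND (NOT (((x3 OR NOT NOT (x5 OR x6)) IMPLIES x6) IMPLIES x3) IMPLIES (x2 IMPLIES x6)) = False AND True = False
NOT ((NOT (x2 IMPLIES ((x1 OR x5) OR x3)) AND (NOT ((x5 OR x2) OR x1) AND (x2 AND (x2 OR x5)))) AND (NOT (((x3 OR NOT NOT (x5 OR x6)) IMPLIES x6) IMPLIES x3) IMPLIES (x2 IMPLIES x6))) = NOT False = True
NOT NOT ((NOT (x2 IMPLIES ((x1 OR x5) OR x3)) AND (NOT ((x5 OR x2) OR x1) AND (x2 AND (x2 OR x5)))) AND (NOT (((x3 OR NOT NOT (x5 OR x6)) IMPLIES x6) IMPLIES x3) IMPLIES (x2 IMPLIES x6))) = NOT True = False
x6 IMPLIES x2 = False IMPLIES False = True
NOT NOT ((NOT (x2 IMPLIES ((x1 OR x5) OR x3)) AND (NOT ((x5 OR x2) OR x1) AND (x2 AND (x2 OR x5)))) AND (NOT (((x3 OR NOT NOT (x5 OR x6)) IMPLIES x6) IMPLIES x3) IMPLIES (x2 IMPLIES x6))) IMPLIES (x6 IMPLIES x2) = False IMPLIES True = True

True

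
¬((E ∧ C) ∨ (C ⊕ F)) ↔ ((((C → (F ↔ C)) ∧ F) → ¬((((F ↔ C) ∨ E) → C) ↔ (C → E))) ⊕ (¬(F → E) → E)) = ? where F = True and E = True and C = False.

True

Substituting F=True, E=True, C=False:
E ∧ C = True ∧ False = False
C ⊕ F = False ⊕ True = True
(E ∧ C) ∨ (C ⊕ F) = False ∨ True = True
¬((E ∧ C) ∨ (C ⊕ F)) = ¬True = False
F ↔ C = True ↔ False = False
C → (F ↔ C) = False → False = True
(C → (F ↔ C)) ∧ F = True ∧ True = True
F ↔ C = True ↔ False = False
(F ↔ C) ∨ E = False ∨ True = True
((F ↔ C) ∨ E) → C = True → False = False
C → E = False → True = True
(((F ↔ C) ∨ E) → C) ↔ (C → E) = False ↔ True = False
¬((((F ↔ C) ∨ E) → C) ↔ (C → E)) = ¬False = True
((C → (F ↔ C)) ∧ F) → ¬((((F ↔ C) ∨ E) → C) ↔ (C → E)) = True → True = True
F → E = True → True = True
¬(F → E) = ¬True = False
¬(F → E) → E = False → True = True
(((C → (F ↔ C)) ∧ F) → ¬((((F ↔ C) ∨ E) → C) ↔ (C → E))) ⊕ (¬(F → E) → E) = True ⊕ True = False
¬((E ∧ C) ∨ (C ⊕ F)) ↔ ((((C → (F ↔ C)) ∧ F) → ¬((((F ↔ C) ∨ E) → C) ↔ (C → E))) ⊕ (¬(F → E) → E)) = False ↔ False = True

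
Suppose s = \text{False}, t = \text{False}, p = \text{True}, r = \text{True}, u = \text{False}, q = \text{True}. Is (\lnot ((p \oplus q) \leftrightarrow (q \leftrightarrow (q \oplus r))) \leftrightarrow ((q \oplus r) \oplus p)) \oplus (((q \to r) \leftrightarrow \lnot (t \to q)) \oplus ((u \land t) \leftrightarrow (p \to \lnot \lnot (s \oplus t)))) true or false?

\text{True}

p \oplus q = \text{True} \oplus \text{True} = \text{False}
q \oplus r = \text{True} \oplus \text{True} = \text{False}
q \leftrightarrow (q \oplus r) = \text{True} \leftrightarrow \text{False} = \text{False}
(p \oplus q) \leftrightarrow (q \leftrightarrow (q \oplus r)) = \text{False} \leftrightarrow \text{False} = \text{True}
\lnot ((p \oplus q) \leftrightarrow (q \leftrightarrow (q \oplus r))) = \lnot \text{True} = \text{False}
q \oplus r = \text{True} \oplus \text{True} = \text{False}
(q \oplus r) \oplus p = \text{False} \oplus \text{True} = \text{True}
\lnot ((p \oplus q) \leftrightarrow (q \leftrightarrow (q \oplus r))) \leftrightarrow ((q \oplus r) \oplus p) = \text{False} \leftrightarrow \text{True} = \text{False}
q \to r = \text{True} \to \text{True} = \text{True}
t \to q = \text{False} \to \text{True} = \text{True}
\lnot (t \to q) = \lnot \text{True} = \text{False}
(q \to r) \leftrightarrow \lnot (t \to q) = \text{True} \leftrightarrow \text{False} = \text{False}
u \land t = \text{False} \land \text{False} = \text{False}
s \oplus t = \text{False} \oplus \text{False} = \text{False}
\lnot (s \oplus t) = \lnot \text{False} = \text{True}
\lnot \lnot (s \oplus t) = \lnot \text{True} = \text{False}
p \to \lnot \lnot (s \oplus t) = \text{True} \to \text{False} = \text{False}
(u \land t) \leftrightarrow (p \to \lnot \lnot (s \oplus t)) = \text{False} \leftrightarrow \text{False} = \text{True}
((q \to r) \leftrightarrow \lnot (t \to q)) \oplus ((u \land t) \leftrightarrow (p \to \lnot \lnot (s \oplus t))) = \text{False} \oplus \text{True} = \text{True}
(\lnot ((p \oplus q) \leftrightarrow (q \leftrightarrow (q \oplus r))) \leftrightarrow ((q \oplus r) \oplus p)) \oplus (((q \to r) \leftrightarrow \lnot (t \to q)) \oplus ((u \land t) \leftrightarrow (p \to \lnot \lnot (s \oplus t)))) = \text{False} \oplus \text{True} = \text{True}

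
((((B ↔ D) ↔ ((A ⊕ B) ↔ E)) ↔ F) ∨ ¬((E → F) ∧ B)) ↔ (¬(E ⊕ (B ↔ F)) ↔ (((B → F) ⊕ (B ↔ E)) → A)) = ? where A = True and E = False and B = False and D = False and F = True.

True

B ↔ D = False ↔ False = True
A ⊕ B = True ⊕ False = True
(A ⊕ B) ↔ E = True ↔ False = False
(B ↔ D) ↔ ((A ⊕ B) ↔ E) = True ↔ False = False
((B ↔ D) ↔ ((A ⊕ B) ↔ E)) ↔ F = False ↔ True = False
E → F = False → True = True
(E → F) ∧ B = True ∧ False = False
¬((E → F) ∧ B) = ¬False = True
(((B ↔ D) ↔ ((A ⊕ B) ↔ E)) ↔ F) ∨ ¬((E → F) ∧ B) = False ∨ True = True
B ↔ F = False ↔ True = False
E ⊕ (B ↔ F) = False ⊕ False = False
¬(E ⊕ (B ↔ F)) = ¬False = True
B → F = False → True = True
B ↔ E = False ↔ False = True
(B → F) ⊕ (B ↔ E) = True ⊕ True = False
((B → F) ⊕ (B ↔ E)) → A = False → True = True
¬(E ⊕ (B ↔ F)) ↔ (((B → F) ⊕ (B ↔ E)) → A) = True ↔ True = True
((((B ↔ D) ↔ ((A ⊕ B) ↔ E)) ↔ F) ∨ ¬((E → F) ∧ B)) ↔ (¬(E ⊕ (B ↔ F)) ↔ (((B → F) ⊕ (B ↔ E)) → A)) = True ↔ True = True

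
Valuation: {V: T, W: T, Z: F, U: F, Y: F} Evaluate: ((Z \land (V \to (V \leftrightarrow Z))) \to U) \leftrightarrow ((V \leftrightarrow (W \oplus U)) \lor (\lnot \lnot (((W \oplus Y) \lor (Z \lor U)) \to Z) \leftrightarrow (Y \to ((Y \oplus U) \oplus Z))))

T

V \leftrightarrow Z = T \leftrightarrow F = F
V \to (V \leftrightarrow Z) = T \to F = F
Z \land (V \to (V \leftrightarrow Z)) = F \land F = F
(Z \land (V \to (V \leftrightarrow Z))) \to U = F \to F = T
W \oplus U = T \oplus F = T
V \leftrightarrow (W \oplus U) = T \leftrightarrow T = T
W \oplus Y = T \oplus F = T
Z \lor U = F \lor F = F
(W \oplus Y) \lor (Z \lor U) = T \lor F = T
((W \oplus Y) \lor (Z \lor U)) \to Z = T \to F = F
\lnot (((W \oplus Y) \lor (Z \lor U)) \to Z) = \lnot F = T
\lnot \lnot (((W \oplus Y) \lor (Z \lor U)) \to Z) = \lnot T = F
Y \oplus U = F \oplus F = F
(Y \oplus U) \oplus Z = F \oplus F = F
Y \to ((Y \oplus U) \oplus Z) = F \to F = T
\lnot \lnot (((W \oplus Y) \lor (Z \lor U)) \to Z) \leftrightarrow (Y \to ((Y \oplus U) \oplus Z)) = F \leftrightarrow T = F
(V \leftrightarrow (W \oplus U)) \lor (\lnot \lnot (((W \oplus Y) \lor (Z \lor U)) \to Z) \leftrightarrow (Y \to ((Y \oplus U) \oplus Z))) = T \lor F = T
((Z \land (V \to (V \leftrightarrow Z))) \to U) \leftrightarrow ((V \leftrightarrow (W \oplus U)) \lor (\lnot \lnot (((W \oplus Y) \lor (Z \lor U)) \to Z) \leftrightarrow (Y \to ((Y \oplus U) \oplus Z)))) = T \leftrightarrow T = T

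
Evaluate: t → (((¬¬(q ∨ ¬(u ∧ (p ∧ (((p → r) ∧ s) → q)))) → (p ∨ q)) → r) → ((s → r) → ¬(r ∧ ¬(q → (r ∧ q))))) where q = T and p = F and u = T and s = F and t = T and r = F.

T

p → r = F → F = T
(p → r) ∧ s = T ∧ F = F
((p → r) ∧ s) → q = F → T = T
p ∧ (((p → r) ∧ s) → q) = F ∧ T = F
u ∧ (p ∧ (((p → r) ∧ s) → q)) = T ∧ F = F
¬(u ∧ (p ∧ (((p → r) ∧ s) → q))) = ¬F = T
q ∨ ¬(u ∧ (p ∧ (((p → r) ∧ s) → q))) = T ∨ T = T
¬(q ∨ ¬(u ∧ (p ∧ (((p → r) ∧ s) → q)))) = ¬T = F
¬¬(q ∨ ¬(u ∧ (p ∧ (((p → r) ∧ s) → q)))) = ¬F = T
p ∨ q = F ∨ T = T
¬¬(q ∨ ¬(u ∧ (p ∧ (((p → r) ∧ s) → q)))) → (p ∨ q) = T → T = T
(¬¬(q ∨ ¬(u ∧ (p ∧ (((p → r) ∧ s) → q)))) → (p ∨ q)) → r = T → F = F
s → r = F → F = T
r ∧ q = F ∧ T = F
q → (r ∧ q) = T → F = F
¬(q → (r ∧ q)) = ¬F = T
r ∧ ¬(q → (r ∧ q)) = F ∧ T = F
¬(r ∧ ¬(q → (r ∧ q))) = ¬F = T
(s → r) → ¬(r ∧ ¬(q → (r ∧ q))) = T → T = T
((¬¬(q ∨ ¬(u ∧ (p ∧ (((p → r) ∧ s) → q)))) → (p ∨ q)) → r) → ((s → r) → ¬(r ∧ ¬(q → (r ∧ q)))) = F → T = T
t → (((¬¬(q ∨ ¬(u ∧ (p ∧ (((p → r) ∧ s) → q)))) → (p ∨ q)) → r) → ((s → r) → ¬(r ∧ ¬(q → (r ∧ q))))) = T → T = T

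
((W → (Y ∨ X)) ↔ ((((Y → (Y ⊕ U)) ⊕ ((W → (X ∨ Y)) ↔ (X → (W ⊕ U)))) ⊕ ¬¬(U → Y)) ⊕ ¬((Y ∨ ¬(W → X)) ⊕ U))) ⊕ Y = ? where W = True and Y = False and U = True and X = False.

True

Y ∨ X = False ∨ False = False
W → (Y ∨ X) = True → False = False
Y ⊕ U = False ⊕ True = True
Y → (Y ⊕ U) = False → True = True
X ∨ Y = False ∨ False = False
W → (X ∨ Y) = True → False = False
W ⊕ U = True ⊕ True = False
X → (W ⊕ U) = False → False = True
(W → (X ∨ Y)) ↔ (X → (W ⊕ U)) = False ↔ True = False
(Y → (Y ⊕ U)) ⊕ ((W → (X ∨ Y)) ↔ (X → (W ⊕ U))) = True ⊕ False = True
U → Y = True → False = False
¬(U → Y) = ¬False = True
¬¬(U → Y) = ¬True = False
((Y → (Y ⊕ U)) ⊕ ((W → (X ∨ Y)) ↔ (X → (W ⊕ U)))) ⊕ ¬¬(U → Y) = True ⊕ False = True
W → X = True → False = False
¬(W → X) = ¬False = True
Y ∨ ¬(W → X) = False ∨ True = True
(Y ∨ ¬(W → X)) ⊕ U = True ⊕ True = False
¬((Y ∨ ¬(W → X)) ⊕ U) = ¬False = True
(((Y → (Y ⊕ U)) ⊕ ((W → (X ∨ Y)) ↔ (X → (W ⊕ U)))) ⊕ ¬¬(U → Y)) ⊕ ¬((Y ∨ ¬(W → X)) ⊕ U) = True ⊕ True = False
(W → (Y ∨ X)) ↔ ((((Y → (Y ⊕ U)) ⊕ ((W → (X ∨ Y)) ↔ (X → (W ⊕ U)))) ⊕ ¬¬(U → Y)) ⊕ ¬((Y ∨ ¬(W → X)) ⊕ U)) = False ↔ False = True
((W → (Y ∨ X)) ↔ ((((Y → (Y ⊕ U)) ⊕ ((W → (X ∨ Y)) ↔ (X → (W ⊕ U)))) ⊕ ¬¬(U → Y)) ⊕ ¬((Y ∨ ¬(W → X)) ⊕ U))) ⊕ Y = True ⊕ False = True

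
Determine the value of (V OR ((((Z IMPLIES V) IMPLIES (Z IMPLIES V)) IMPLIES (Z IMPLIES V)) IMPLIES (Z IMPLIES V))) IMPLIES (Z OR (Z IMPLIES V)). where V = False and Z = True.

True

Z IMPLIES V = True IMPLIES False = False
Z IMPLIES V = True IMPLIES False = False
(Z IMPLIES V) IMPLIES (Z IMPLIES V) = False IMPLIES False = True
Z IMPLIES V = True IMPLIES False = False
((Z IMPLIES V) IMPLIES (Z IMPLIES V)) IMPLIES (Z IMPLIES V) = True IMPLIES False = False
Z IMPLIES V = True IMPLIES False = False
(((Z IMPLIES V) IMPLIES (Z IMPLIES V)) IMPLIES (Z IMPLIES V)) IMPLIES (Z IMPLIES V) = False IMPLIES False = True
V OR ((((Z IMPLIES V) IMPLIES (Z IMPLIES V)) IMPLIES (Z IMPLIES V)) IMPLIES (Z IMPLIES V)) = False OR True = True
Z IMPLIES V = True IMPLIES False = False
Z OR (Z IMPLIES V) = True OR False = True
(V OR ((((Z IMPLIES V) IMPLIES (Z IMPLIES V)) IMPLIES (Z IMPLIES V)) IMPLIES (Z IMPLIES V))) IMPLIES (Z OR (Z IMPLIES V)) = True IMPLIES True = True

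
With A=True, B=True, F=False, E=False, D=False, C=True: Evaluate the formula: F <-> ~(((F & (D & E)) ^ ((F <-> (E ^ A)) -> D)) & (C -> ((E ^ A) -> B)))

True

D & E = False & False = False
F & (D & E) = False & False = False
E ^ A = False ^ True = True
F <-> (E ^ A) = False <-> True = False
(F <-> (E ^ A)) -> D = False -> False = True
(F & (D & E)) ^ ((F <-> (E ^ A)) -> D) = False ^ True = True
E ^ A = False ^ True = True
(E ^ A) -> B = True -> True = True
C -> ((E ^ A) -> B) = True -> True = True
((F & (D & E)) ^ ((F <-> (E ^ A)) -> D)) & (C -> ((E ^ A) -> B)) = True & True = True
~(((F & (D & E)) ^ ((F <-> (E ^ A)) -> D)) & (C -> ((E ^ A) -> B))) = ~True = False
F <-> ~(((F & (D & E)) ^ ((F <-> (E ^ A)) -> D)) & (C -> ((E ^ A) -> B))) = False <-> False = True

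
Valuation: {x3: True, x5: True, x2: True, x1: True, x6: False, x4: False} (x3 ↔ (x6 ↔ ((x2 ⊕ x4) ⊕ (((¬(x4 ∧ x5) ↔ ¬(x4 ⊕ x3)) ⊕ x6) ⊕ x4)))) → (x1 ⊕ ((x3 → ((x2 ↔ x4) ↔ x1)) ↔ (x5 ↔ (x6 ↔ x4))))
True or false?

True

Substituting x3=True, x5=True, x2=True, x1=True, x6=False, x4=False:
x2 ⊕ x4 = True ⊕ False = True
x4 ∧ x5 = False ∧ True = False
¬(x4 ∧ x5) = ¬False = True
x4 ⊕ x3 = False ⊕ True = True
¬(x4 ⊕ x3) = ¬True = False
¬(x4 ∧ x5) ↔ ¬(x4 ⊕ x3) = True ↔ False = False
(¬(x4 ∧ x5) ↔ ¬(x4 ⊕ x3)) ⊕ x6 = False ⊕ False = False
((¬(x4 ∧ x5) ↔ ¬(x4 ⊕ x3)) ⊕ x6) ⊕ x4 = False ⊕ False = False
(x2 ⊕ x4) ⊕ (((¬(x4 ∧ x5) ↔ ¬(x4 ⊕ x3)) ⊕ x6) ⊕ x4) = True ⊕ False = True
x6 ↔ ((x2 ⊕ x4) ⊕ (((¬(x4 ∧ x5) ↔ ¬(x4 ⊕ x3)) ⊕ x6) ⊕ x4)) = False ↔ True = False
x3 ↔ (x6 ↔ ((x2 ⊕ x4) ⊕ (((¬(x4 ∧ x5) ↔ ¬(x4 ⊕ x3)) ⊕ x6) ⊕ x4))) = True ↔ False = False
x2 ↔ x4 = True ↔ False = False
(x2 ↔ x4) ↔ x1 = False ↔ True = False
x3 → ((x2 ↔ x4) ↔ x1) = True → False = False
x6 ↔ x4 = False ↔ False = True
x5 ↔ (x6 ↔ x4) = True ↔ True = True
(x3 → ((x2 ↔ x4) ↔ x1)) ↔ (x5 ↔ (x6 ↔ x4)) = False ↔ True = False
x1 ⊕ ((x3 → ((x2 ↔ x4) ↔ x1)) ↔ (x5 ↔ (x6 ↔ x4))) = True ⊕ False = True
(x3 ↔ (x6 ↔ ((x2 ⊕ x4) ⊕ (((¬(x4 ∧ x5) ↔ ¬(x4 ⊕ x3)) ⊕ x6) ⊕ x4)))) → (x1 ⊕ ((x3 → ((x2 ↔ x4) ↔ x1)) ↔ (x5 ↔ (x6 ↔ x4)))) = False → True = True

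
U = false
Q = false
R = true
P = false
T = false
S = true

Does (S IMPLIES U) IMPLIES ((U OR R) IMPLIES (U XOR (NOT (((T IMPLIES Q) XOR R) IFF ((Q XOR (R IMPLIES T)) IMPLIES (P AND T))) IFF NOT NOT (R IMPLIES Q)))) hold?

true

Substituting U=false, Q=false, R=true, P=false, T=false, S=true:
S IMPLIES U = true IMPLIES false = false
U OR R = false OR true = true
T IMPLIES Q = false IMPLIES false = true
(T IMPLIES Q) XOR R = true XOR true = false
R IMPLIES T = true IMPLIES false = false
Q XOR (R IMPLIES T) = false XOR false = false
P AND T = false AND false = false
(Q XOR (R IMPLIES T)) IMPLIES (P AND T) = false IMPLIES false = true
((T IMPLIES Q) XOR R) IFF ((Q XOR (R IMPLIES T)) IMPLIES (P AND T)) = false IFF true = false
NOT (((T IMPLIES Q) XOR R) IFF ((Q XOR (R IMPLIES T)) IMPLIES (P AND T))) = NOT false = true
R IMPLIES Q = true IMPLIES false = false
NOT (R IMPLIES Q) = NOT false = true
NOT NOT (R IMPLIES Q) = NOT true = false
NOT (((T IMPLIES Q) XOR R) IFF ((Q XOR (R IMPLIES T)) IMPLIES (P AND T))) IFF NOT NOT (R IMPLIES Q) = true IFF false = false
U XOR (NOT (((T IMPLIES Q) XOR R) IFF ((Q XOR (R IMPLIES T)) IMPLIES (P AND T))) IFF NOT NOT (R IMPLIES Q)) = false XOR false = false
(U OR R) IMPLIES (U XOR (NOT (((T IMPLIES Q) XOR R) IFF ((Q XOR (R IMPLIES T)) IMPLIES (P AND T))) IFF NOT NOT (R IMPLIES Q))) = true IMPLIES false = false
(S IMPLIES U) IMPLIES ((U OR R) IMPLIES (U XOR (NOT (((T IMPLIES Q) XOR R) IFF ((Q XOR (R IMPLIES T)) IMPLIES (P AND T))) IFF NOT NOT (R IMPLIES Q)))) = false IMPLIES false = true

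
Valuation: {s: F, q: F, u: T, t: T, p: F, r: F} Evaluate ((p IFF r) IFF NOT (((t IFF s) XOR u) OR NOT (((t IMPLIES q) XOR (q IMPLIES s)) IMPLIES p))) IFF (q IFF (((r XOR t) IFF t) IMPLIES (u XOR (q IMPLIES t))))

p IFF r = F IFF F = T
t IFF s = T IFF F = F
(t IFF s) XOR u = F XOR T = T
t IMPLIES q = T IMPLIES F = F
q IMPLIES s = F IMPLIES F = T
(t IMPLIES q) XOR (q IMPLIES s) = F XOR T = T
((t IMPLIES q) XOR (q IMPLIES s)) IMPLIES p = T IMPLIES F = F
NOT (((t IMPLIES q) XOR (q IMPLIES s)) IMPLIES p) = NOT F = T
((t IFF s) XOR u) OR NOT (((t IMPLIES q) XOR (q IMPLIES s)) IMPLIES p) = T OR T = T
NOT (((t IFF s) XOR u) OR NOT (((t IMPLIES q) XOR (q IMPLIES s)) IMPLIES p)) = NOT T = F
(p IFF r) IFF NOT (((t IFF s) XOR u) OR NOT (((t IMPLIES q) XOR (q IMPLIES s)) IMPLIES p)) = T IFF F = F
r XOR t = F XOR T = T
(r XOR t) IFF t = T IFF T = T
q IMPLIES t = F IMPLIES T = T
u XOR (q IMPLIES t) = T XOR T = F
((r XOR t) IFF t) IMPLIES (u XOR (q IMPLIES t)) = T IMPLIES F = F
q IFF (((r XOR t) IFF t) IMPLIES (u XOR (q IMPLIES t))) = F IFF F = T
((p IFF r) IFF NOT (((t IFF s) XOR u) OR NOT (((t IMPLIES q) XOR (q IMPLIES s)) IMPLIES p))) IFF (q IFF (((r XOR t) IFF t) IMPLIES (u XOR (q IMPLIES t)))) = F IFF T = F

F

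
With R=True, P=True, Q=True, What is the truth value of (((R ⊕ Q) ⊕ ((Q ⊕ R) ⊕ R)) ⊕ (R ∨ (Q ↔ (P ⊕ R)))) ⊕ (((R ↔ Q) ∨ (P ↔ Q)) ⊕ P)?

Substituting R=True, P=True, Q=True:
R ⊕ Q = True ⊕ True = False
Q ⊕ R = True ⊕ True = False
(Q ⊕ R) ⊕ R = False ⊕ True = True
(R ⊕ Q) ⊕ ((Q ⊕ R) ⊕ R) = False ⊕ True = True
P ⊕ R = True ⊕ True = False
Q ↔ (P ⊕ R) = True ↔ False = False
R ∨ (Q ↔ (P ⊕ R)) = True ∨ False = True
((R ⊕ Q) ⊕ ((Q ⊕ R) ⊕ R)) ⊕ (R ∨ (Q ↔ (P ⊕ R))) = True ⊕ True = False
R ↔ Q = True ↔ True = True
P ↔ Q = True ↔ True = True
(R ↔ Q) ∨ (P ↔ Q) = True ∨ True = True
((R ↔ Q) ∨ (P ↔ Q)) ⊕ P = True ⊕ True = False
(((R ⊕ Q) ⊕ ((Q ⊕ R) ⊕ R)) ⊕ (R ∨ (Q ↔ (P ⊕ R)))) ⊕ (((R ↔ Q) ∨ (P ↔ Q)) ⊕ P) = False ⊕ False = False

False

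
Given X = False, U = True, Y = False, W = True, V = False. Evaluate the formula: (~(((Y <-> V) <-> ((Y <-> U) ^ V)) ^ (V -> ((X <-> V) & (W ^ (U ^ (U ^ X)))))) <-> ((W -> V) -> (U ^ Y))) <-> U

Y <-> V = False <-> False = True
Y <-> U = False <-> True = False
(Y <-> U) ^ V = False ^ False = False
(Y <-> V) <-> ((Y <-> U) ^ V) = True <-> False = False
X <-> V = False <-> False = True
U ^ X = True ^ False = True
U ^ (U ^ X) = True ^ True = False
W ^ (U ^ (U ^ X)) = True ^ False = True
(X <-> V) & (W ^ (U ^ (U ^ X))) = True & True = True
V -> ((X <-> V) & (W ^ (U ^ (U ^ X)))) = False -> True = True
((Y <-> V) <-> ((Y <-> U) ^ V)) ^ (V -> ((X <-> V) & (W ^ (U ^ (U ^ X))))) = False ^ True = True
~(((Y <-> V) <-> ((Y <-> U) ^ V)) ^ (V -> ((X <-> V) & (W ^ (U ^ (U ^ X)))))) = ~True = False
W -> V = True -> False = False
U ^ Y = True ^ False = True
(W -> V) -> (U ^ Y) = False -> True = True
~(((Y <-> V) <-> ((Y <-> U) ^ V)) ^ (V -> ((X <-> V) & (W ^ (U ^ (U ^ X)))))) <-> ((W -> V) -> (U ^ Y)) = False <-> True = False
(~(((Y <-> V) <-> ((Y <-> U) ^ V)) ^ (V -> ((X <-> V) & (W ^ (U ^ (U ^ X)))))) <-> ((W -> V) -> (U ^ Y))) <-> U = False <-> True = False

False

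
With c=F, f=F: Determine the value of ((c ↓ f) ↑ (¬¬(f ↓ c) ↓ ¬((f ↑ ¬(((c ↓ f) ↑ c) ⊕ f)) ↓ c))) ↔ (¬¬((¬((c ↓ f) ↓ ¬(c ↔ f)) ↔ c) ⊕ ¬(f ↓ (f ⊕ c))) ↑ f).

Substituting c=F, f=F:
c ↓ f = F ↓ F = T
f ↓ c = F ↓ F = T
¬(f ↓ c) = ¬T = F
¬¬(f ↓ c) = ¬F = T
c ↓ f = F ↓ F = T
(c ↓ f) ↑ c = T ↑ F = T
((c ↓ f) ↑ c) ⊕ f = T ⊕ F = T
¬(((c ↓ f) ↑ c) ⊕ f) = ¬T = F
f ↑ ¬(((c ↓ f) ↑ c) ⊕ f) = F ↑ F = T
(f ↑ ¬(((c ↓ f) ↑ c) ⊕ f)) ↓ c = T ↓ F = F
¬((f ↑ ¬(((c ↓ f) ↑ c) ⊕ f)) ↓ c) = ¬F = T
¬¬(f ↓ c) ↓ ¬((f ↑ ¬(((c ↓ f) ↑ c) ⊕ f)) ↓ c) = T ↓ T = F
(c ↓ f) ↑ (¬¬(f ↓ c) ↓ ¬((f ↑ ¬(((c ↓ f) ↑ c) ⊕ f)) ↓ c)) = T ↑ F = T
c ↓ f = F ↓ F = T
c ↔ f = F ↔ F = T
¬(c ↔ f) = ¬T = F
(c ↓ f) ↓ ¬(c ↔ f) = T ↓ F = F
¬((c ↓ f) ↓ ¬(c ↔ f)) = ¬F = T
¬((c ↓ f) ↓ ¬(c ↔ f)) ↔ c = T ↔ F = F
f ⊕ c = F ⊕ F = F
f ↓ (f ⊕ c) = F ↓ F = T
¬(f ↓ (f ⊕ c)) = ¬T = F
(¬((c ↓ f) ↓ ¬(c ↔ f)) ↔ c) ⊕ ¬(f ↓ (f ⊕ c)) = F ⊕ F = F
¬((¬((c ↓ f) ↓ ¬(c ↔ f)) ↔ c) ⊕ ¬(f ↓ (f ⊕ c))) = ¬F = T
¬¬((¬((c ↓ f) ↓ ¬(c ↔ f)) ↔ c) ⊕ ¬(f ↓ (f ⊕ c))) = ¬T = F
¬¬((¬((c ↓ f) ↓ ¬(c ↔ f)) ↔ c) ⊕ ¬(f ↓ (f ⊕ c))) ↑ f = F ↑ F = T
((c ↓ f) ↑ (¬¬(f ↓ c) ↓ ¬((f ↑ ¬(((c ↓ f) ↑ c) ⊕ f)) ↓ c))) ↔ (¬¬((¬((c ↓ f) ↓ ¬(c ↔ f)) ↔ c) ⊕ ¬(f ↓ (f ⊕ c))) ↑ f) = T ↔ T = T

T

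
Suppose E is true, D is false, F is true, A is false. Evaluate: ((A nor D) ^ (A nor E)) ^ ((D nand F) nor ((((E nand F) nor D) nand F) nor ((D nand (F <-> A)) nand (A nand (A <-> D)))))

1

A nor D = 0 nor 0 = 1
A nor E = 0 nor 1 = 0
(A nor D) ^ (A nor E) = 1 ^ 0 = 1
D nand F = 0 nand 1 = 1
E nand F = 1 nand 1 = 0
(E nand F) nor D = 0 nor 0 = 1
((E nand F) nor D) nand F = 1 nand 1 = 0
F <-> A = 1 <-> 0 = 0
D nand (F <-> A) = 0 nand 0 = 1
A <-> D = 0 <-> 0 = 1
A nand (A <-> D) = 0 nand 1 = 1
(D nand (F <-> A)) nand (A nand (A <-> D)) = 1 nand 1 = 0
(((E nand F) nor D) nand F) nor ((D nand (F <-> A)) nand (A nand (A <-> D))) = 0 nor 0 = 1
(D nand F) nor ((((E nand F) nor D) nand F) nor ((D nand (F <-> A)) nand (A nand (A <-> D)))) = 1 nor 1 = 0
((A nor D) ^ (A nor E)) ^ ((D nand F) nor ((((E nand F) nor D) nand F) nor ((D nand (F <-> A)) nand (A nand (A <-> D))))) = 1 ^ 0 = 1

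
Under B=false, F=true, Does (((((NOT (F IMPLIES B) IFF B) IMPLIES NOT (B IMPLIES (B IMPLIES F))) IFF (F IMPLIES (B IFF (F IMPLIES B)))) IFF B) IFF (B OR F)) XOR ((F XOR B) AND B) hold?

F IMPLIES B = true IMPLIES false = false
NOT (F IMPLIES B) = NOT false = true
NOT (F IMPLIES B) IFF B = true IFF false = false
B IMPLIES F = false IMPLIES true = true
B IMPLIES (B IMPLIES F) = false IMPLIES true = true
NOT (B IMPLIES (B IMPLIES F)) = NOT true = false
(NOT (F IMPLIES B) IFF B) IMPLIES NOT (B IMPLIES (B IMPLIES F)) = false IMPLIES false = true
F IMPLIES B = true IMPLIES false = false
B IFF (F IMPLIES B) = false IFF false = true
F IMPLIES (B IFF (F IMPLIES B)) = true IMPLIES true = true
((NOT (F IMPLIES B) IFF B) IMPLIES NOT (B IMPLIES (B IMPLIES F))) IFF (F IMPLIES (B IFF (F IMPLIES B))) = true IFF true = true
(((NOT (F IMPLIES B) IFF B) IMPLIES NOT (B IMPLIES (B IMPLIES F))) IFF (F IMPLIES (B IFF (F IMPLIES B)))) IFF B = true IFF false = false
B OR F = false OR true = true
((((NOT (F IMPLIES B) IFF B) IMPLIES NOT (B IMPLIES (B IMPLIES F))) IFF (F IMPLIES (B IFF (F IMPLIES B)))) IFF B) IFF (B OR F) = false IFF true = false
F XOR B = true XOR false = true
(F XOR B) AND B = true AND false = false
(((((NOT (F IMPLIES B) IFF B) IMPLIES NOT (B IMPLIES (B IMPLIES F))) IFF (F IMPLIES (B IFF (F IMPLIES B)))) IFF B) IFF (B OR F)) XOR ((F XOR B) AND B) = false XOR false = false

false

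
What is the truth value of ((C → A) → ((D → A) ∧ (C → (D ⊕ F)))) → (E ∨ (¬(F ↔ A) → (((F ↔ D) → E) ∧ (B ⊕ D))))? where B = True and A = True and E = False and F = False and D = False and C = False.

C → A = False → True = True
D → A = False → True = True
D ⊕ F = False ⊕ False = False
C → (D ⊕ F) = False → False = True
(D → A) ∧ (C → (D ⊕ F)) = True ∧ True = True
(C → A) → ((D → A) ∧ (C → (D ⊕ F))) = True → True = True
F ↔ A = False ↔ True = False
¬(F ↔ A) = ¬False = True
F ↔ D = False ↔ False = True
(F ↔ D) → E = True → False = False
B ⊕ D = True ⊕ False = True
((F ↔ D) → E) ∧ (B ⊕ D) = False ∧ True = False
¬(F ↔ A) → (((F ↔ D) → E) ∧ (B ⊕ D)) = True → False = False
E ∨ (¬(F ↔ A) → (((F ↔ D) → E) ∧ (B ⊕ D))) = False ∨ False = False
((C → A) → ((D → A) ∧ (C → (D ⊕ F)))) → (E ∨ (¬(F ↔ A) → (((F ↔ D) → E) ∧ (B ⊕ D)))) = True → False = False

False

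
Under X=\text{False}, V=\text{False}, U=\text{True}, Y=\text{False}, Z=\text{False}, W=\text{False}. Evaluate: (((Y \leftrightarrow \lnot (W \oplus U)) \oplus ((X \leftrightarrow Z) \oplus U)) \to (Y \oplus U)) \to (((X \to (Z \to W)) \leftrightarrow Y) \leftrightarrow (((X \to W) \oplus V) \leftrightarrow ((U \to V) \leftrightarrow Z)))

\text{False}

W \oplus U = \text{False} \oplus \text{True} = \text{True}
\lnot (W \oplus U) = \lnot \text{True} = \text{False}
Y \leftrightarrow \lnot (W \oplus U) = \text{False} \leftrightarrow \text{False} = \text{True}
X \leftrightarrow Z = \text{False} \leftrightarrow \text{False} = \text{True}
(X \leftrightarrow Z) \oplus U = \text{True} \oplus \text{True} = \text{False}
(Y \leftrightarrow \lnot (W \oplus U)) \oplus ((X \leftrightarrow Z) \oplus U) = \text{True} \oplus \text{False} = \text{True}
Y \oplus U = \text{False} \oplus \text{True} = \text{True}
((Y \leftrightarrow \lnot (W \oplus U)) \oplus ((X \leftrightarrow Z) \oplus U)) \to (Y \oplus U) = \text{True} \to \text{True} = \text{True}
Z \to W = \text{False} \to \text{False} = \text{True}
X \to (Z \to W) = \text{False} \to \text{True} = \text{True}
(X \to (Z \to W)) \leftrightarrow Y = \text{True} \leftrightarrow \text{False} = \text{False}
X \to W = \text{False} \to \text{False} = \text{True}
(X \to W) \oplus V = \text{True} \oplus \text{False} = \text{True}
U \to V = \text{True} \to \text{False} = \text{False}
(U \to V) \leftrightarrow Z = \text{False} \leftrightarrow \text{False} = \text{True}
((X \to W) \oplus V) \leftrightarrow ((U \to V) \leftrightarrow Z) = \text{True} \leftrightarrow \text{True} = \text{True}
((X \to (Z \to W)) \leftrightarrow Y) \leftrightarrow (((X \to W) \oplus V) \leftrightarrow ((U \to V) \leftrightarrow Z)) = \text{False} \leftrightarrow \text{True} = \text{False}
(((Y \leftrightarrow \lnot (W \oplus U)) \oplus ((X \leftrightarrow Z) \oplus U)) \to (Y \oplus U)) \to (((X \to (Z \to W)) \leftrightarrow Y) \leftrightarrow (((X \to W) \oplus V) \leftrightarrow ((U \to V) \leftrightarrow Z))) = \text{True} \to \text{False} = \text{False}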